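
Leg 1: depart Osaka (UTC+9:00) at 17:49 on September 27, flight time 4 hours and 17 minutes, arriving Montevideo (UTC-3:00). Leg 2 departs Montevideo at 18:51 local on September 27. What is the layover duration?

Convert departure to UTC: 17:49 − 9:00 = 08:49 UTC on Sep 27.
Add 4 hours and 17 minutes flight time → 13:06 UTC.
Montevideo is UTC−3:00, so local arrival = 13:06 − 3:00 = 10:06 on Sep 27.
Layover = 18:51 − 10:06 = 8 hours 45 minutes.

8 hours 45 minutes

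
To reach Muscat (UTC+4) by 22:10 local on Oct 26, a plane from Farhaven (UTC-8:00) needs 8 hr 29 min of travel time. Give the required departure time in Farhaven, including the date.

01:41 on October 26

Target arrival in UTC: 22:10 − 4:00 = 18:10 on Oct 26.
Subtract 8 hours and 29 minutes → departure 09:41 UTC on Oct 26.
Farhaven is UTC−8:00: 09:41 − 8:00 = 01:41 on Oct 26.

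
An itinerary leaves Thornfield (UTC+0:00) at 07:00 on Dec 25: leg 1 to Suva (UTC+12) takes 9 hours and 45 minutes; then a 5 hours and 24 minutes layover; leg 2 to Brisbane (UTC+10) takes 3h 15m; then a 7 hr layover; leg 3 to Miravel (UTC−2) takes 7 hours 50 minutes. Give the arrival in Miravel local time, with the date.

14:14 on Dec 26

Thornfield is at UTC+0, so departure is already 07:00 UTC on Dec 25.
Add 9 hours 45 minutes leg 1 → 16:45 UTC.
Add 5 hours and 24 minutes layover in Suva → 22:09 UTC.
Add 3 hours and 15 minutes leg 2 → 01:24 UTC (Dec 26).
Add 7 hours layover in Brisbane → 08:24 UTC.
Add 7 hours 50 minutes leg 3 → 16:14 UTC.
Miravel is UTC−2:00, so local arrival = 16:14 − 2:00 = 14:14 on Dec 26.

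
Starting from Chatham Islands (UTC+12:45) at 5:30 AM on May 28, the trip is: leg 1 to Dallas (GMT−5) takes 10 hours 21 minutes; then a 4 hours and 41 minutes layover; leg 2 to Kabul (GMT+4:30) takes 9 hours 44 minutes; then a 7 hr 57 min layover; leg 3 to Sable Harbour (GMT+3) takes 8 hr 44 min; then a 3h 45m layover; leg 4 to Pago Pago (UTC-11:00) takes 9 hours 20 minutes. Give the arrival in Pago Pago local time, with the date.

12:17 PM on May 29

Convert departure to UTC: 5:30 AM − 12:45 = 4:45 PM UTC on May 27.
Add 10 hours and 21 minutes leg 1 → 3:06 AM UTC (May 28).
Add 4 hours 41 minutes layover in Dallas → 7:47 AM UTC.
Add 9 hours 44 minutes leg 2 → 5:31 PM UTC.
Add 7 hours and 57 minutes layover in Kabul → 1:28 AM UTC (May 29).
Add 8 hours 44 minutes leg 3 → 10:12 AM UTC.
Add 3 hours and 45 minutes layover in Sable Harbour → 1:57 PM UTC.
Add 9 hours 20 minutes leg 4 → 11:17 PM UTC.
Pago Pago is UTC−11:00, so local arrival = 11:17 PM − 11:00 = 12:17 PM on May 29.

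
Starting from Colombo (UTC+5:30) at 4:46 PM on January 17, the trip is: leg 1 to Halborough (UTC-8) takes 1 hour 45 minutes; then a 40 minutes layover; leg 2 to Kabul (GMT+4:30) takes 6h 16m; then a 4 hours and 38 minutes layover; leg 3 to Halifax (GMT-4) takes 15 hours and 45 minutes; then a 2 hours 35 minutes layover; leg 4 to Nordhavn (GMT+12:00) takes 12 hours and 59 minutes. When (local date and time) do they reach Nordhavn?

Convert departure to UTC: 4:46 PM − 5:30 = 11:16 AM UTC on Jan 17.
Add 1 hour 45 minutes leg 1 → 1:01 PM UTC.
Add 40 minutes layover in Halborough → 1:41 PM UTC.
Add 6 hours and 16 minutes leg 2 → 7:57 PM UTC.
Add 4 hours and 38 minutes layover in Kabul → 12:35 AM UTC (Jan 18).
Add 15 hours 45 minutes leg 3 → 4:20 PM UTC.
Add 2 hours and 35 minutes layover in Halifax → 6:55 PM UTC.
Add 12 hours 59 minutes leg 4 → 7:54 AM UTC (Jan 19).
Nordhavn is UTC+12:00, so local arrival = 7:54 AM + 12:00 = 7:54 PM on Jan 19.

7:54 PM on Jan 19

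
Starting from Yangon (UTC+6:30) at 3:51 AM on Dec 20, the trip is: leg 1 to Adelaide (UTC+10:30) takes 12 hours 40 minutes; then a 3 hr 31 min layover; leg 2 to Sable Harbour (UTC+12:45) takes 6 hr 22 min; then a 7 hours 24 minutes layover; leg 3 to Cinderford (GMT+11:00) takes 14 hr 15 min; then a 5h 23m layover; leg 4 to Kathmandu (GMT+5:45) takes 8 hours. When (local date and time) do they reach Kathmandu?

Convert departure to UTC: 3:51 AM − 6:30 = 9:21 PM UTC on Dec 19.
Add 12 hours 40 minutes leg 1 → 10:01 AM UTC (Dec 20).
Add 3 hours and 31 minutes layover in Adelaide → 1:32 PM UTC.
Add 6 hours 22 minutes leg 2 → 7:54 PM UTC.
Add 7 hours and 24 minutes layover in Sable Harbour → 3:18 AM UTC (Dec 21).
Add 14 hours 15 minutes leg 3 → 5:33 PM UTC.
Add 5 hours and 23 minutes layover in Cinderford → 10:56 PM UTC.
Add 8 hours leg 4 → 6:56 AM UTC (Dec 22).
Kathmandu is UTC+5:45, so local arrival = 6:56 AM + 5:45 = 12:41 PM on Dec 22.

12:41 PM on December 22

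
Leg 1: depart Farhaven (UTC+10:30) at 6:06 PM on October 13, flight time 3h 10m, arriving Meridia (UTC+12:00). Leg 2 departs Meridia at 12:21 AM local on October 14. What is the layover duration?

1 hour 35 minutes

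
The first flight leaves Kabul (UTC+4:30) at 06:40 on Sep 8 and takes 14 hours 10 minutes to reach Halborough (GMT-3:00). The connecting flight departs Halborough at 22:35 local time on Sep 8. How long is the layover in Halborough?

9 hours 15 minutes

Convert departure to UTC: 06:40 − 4:30 = 02:10 UTC on Sep 8.
Add 14 hours and 10 minutes flight time → 16:20 UTC.
Halborough is UTC−3:00, so local arrival = 16:20 − 3:00 = 13:20 on Sep 8.
Layover = 22:35 − 13:20 = 9 hours 15 minutes.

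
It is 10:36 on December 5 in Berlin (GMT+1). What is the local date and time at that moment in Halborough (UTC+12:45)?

In UTC: 10:36 − 1:00 = 09:36 on Dec 5.
Halborough is UTC+12:45: 09:36 + 12:45 = 22:21 on Dec 5.

22:21 on December 5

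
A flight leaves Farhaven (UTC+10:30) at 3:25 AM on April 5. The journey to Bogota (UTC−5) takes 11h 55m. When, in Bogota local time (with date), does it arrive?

Convert departure to UTC: 3:25 AM − 10:30 = 4:55 PM UTC on Apr 4.
Add 11 hours 55 minutes travel time → 4:50 AM UTC (Apr 5).
Bogota is UTC−5:00, so local arrival = 4:50 AM − 5:00 = 11:50 PM on Apr 4.

11:50 PM on Apr 4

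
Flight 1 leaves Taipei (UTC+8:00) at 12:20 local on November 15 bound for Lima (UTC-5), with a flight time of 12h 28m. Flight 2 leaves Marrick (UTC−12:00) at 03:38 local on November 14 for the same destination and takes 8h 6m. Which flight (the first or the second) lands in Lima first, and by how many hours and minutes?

the second, by 17 hours 4 minutes

Flight 1 in UTC: 12:20 − 8:00 = 04:20 on Nov 15.
+12 hours and 28 minutes → arrive 16:48 UTC on Nov 15.
Flight 2 in UTC: 03:38 + 12:00 = 15:38 on Nov 14.
+8 hours 6 minutes → arrive 23:44 UTC on Nov 14.
Flight 2 lands earlier by 17 hours 4 minutes.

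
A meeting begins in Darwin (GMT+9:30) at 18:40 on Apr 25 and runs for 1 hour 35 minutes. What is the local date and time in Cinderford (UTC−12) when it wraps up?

Convert start to UTC: 18:40 − 9:30 = 09:10 UTC on Apr 25.
Add 1 hour 35 minutes duration → 10:45 UTC.
Cinderford is UTC−12:00, so local end time = 10:45 − 12:00 = 22:45 on Apr 24.

22:45 on April 24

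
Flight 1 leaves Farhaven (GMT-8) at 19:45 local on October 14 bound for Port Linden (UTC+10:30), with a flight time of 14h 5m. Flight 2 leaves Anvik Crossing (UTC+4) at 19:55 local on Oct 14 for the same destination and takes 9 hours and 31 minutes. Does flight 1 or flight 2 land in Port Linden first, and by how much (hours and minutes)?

Flight 1 in UTC: 19:45 + 8:00 = 03:45 on Oct 15.
+14 hours 5 minutes → arrive 17:50 UTC on Oct 15.
Flight 2 in UTC: 19:55 − 4:00 = 15:55 on Oct 14.
+9 hours and 31 minutes → arrive 01:26 UTC on Oct 15.
Flight 2 lands earlier by 16 hours 24 minutes.

the second, by 16 hours 24 minutes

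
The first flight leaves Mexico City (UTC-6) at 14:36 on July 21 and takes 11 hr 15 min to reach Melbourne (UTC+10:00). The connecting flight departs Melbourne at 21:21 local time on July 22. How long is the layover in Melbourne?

3 hours 30 minutes

Convert departure to UTC: 14:36 + 6:00 = 20:36 UTC on Jul 21.
Add 11 hours and 15 minutes flight time → 07:51 UTC (Jul 22).
Melbourne is UTC+10:00, so local arrival = 07:51 + 10:00 = 17:51 on Jul 22.
Layover = 21:21 − 17:51 = 3 hours 30 minutes.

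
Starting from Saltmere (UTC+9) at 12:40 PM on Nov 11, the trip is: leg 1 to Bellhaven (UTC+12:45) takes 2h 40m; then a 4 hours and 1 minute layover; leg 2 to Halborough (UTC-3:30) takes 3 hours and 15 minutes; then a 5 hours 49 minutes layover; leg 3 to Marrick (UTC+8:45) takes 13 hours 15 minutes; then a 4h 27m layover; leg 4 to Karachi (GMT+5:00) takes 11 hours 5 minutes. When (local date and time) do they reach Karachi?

Convert departure to UTC: 12:40 PM − 9:00 = 3:40 AM UTC on Nov 11.
Add 2 hours 40 minutes leg 1 → 6:20 AM UTC.
Add 4 hours and 1 minute layover in Bellhaven → 10:21 AM UTC.
Add 3 hours and 15 minutes leg 2 → 1:36 PM UTC.
Add 5 hours and 49 minutes layover in Halborough → 7:25 PM UTC.
Add 13 hours and 15 minutes leg 3 → 8:40 AM UTC (Nov 12).
Add 4 hours 27 minutes layover in Marrick → 1:07 PM UTC.
Add 11 hours and 5 minutes leg 4 → 12:12 AM UTC (Nov 13).
Karachi is UTC+5:00, so local arrival = 12:12 AM + 5:00 = 5:12 AM on Nov 13.

5:12 AM on Nov 13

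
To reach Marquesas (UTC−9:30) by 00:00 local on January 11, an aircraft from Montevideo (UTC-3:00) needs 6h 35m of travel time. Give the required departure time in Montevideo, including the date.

Target arrival in UTC: 00:00 + 9:30 = 09:30 on Jan 11.
Subtract 6 hours 35 minutes → departure 02:55 UTC on Jan 11.
Montevideo is UTC−3:00: 02:55 − 3:00 = 23:55 on Jan 10.

23:55 on Jan 10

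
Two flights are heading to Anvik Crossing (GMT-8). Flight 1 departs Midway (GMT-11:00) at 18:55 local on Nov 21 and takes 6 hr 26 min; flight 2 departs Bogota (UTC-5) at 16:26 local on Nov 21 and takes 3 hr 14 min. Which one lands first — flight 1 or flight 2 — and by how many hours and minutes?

the second, by 11 hours 41 minutes

Flight 1 in UTC: 18:55 + 11:00 = 05:55 on Nov 22.
+6 hours and 26 minutes → arrive 12:21 UTC on Nov 22.
Flight 2 in UTC: 16:26 + 5:00 = 21:26 on Nov 21.
+3 hours and 14 minutes → arrive 00:40 UTC on Nov 22.
Flight 2 lands earlier by 11 hours 41 minutes.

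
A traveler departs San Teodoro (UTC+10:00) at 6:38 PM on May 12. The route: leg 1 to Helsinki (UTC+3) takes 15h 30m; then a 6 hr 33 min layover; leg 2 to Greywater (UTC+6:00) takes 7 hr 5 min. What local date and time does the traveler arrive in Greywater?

Convert departure to UTC: 6:38 PM − 10:00 = 8:38 AM UTC on May 12.
Add 15 hours and 30 minutes leg 1 → 12:08 AM UTC (May 13).
Add 6 hours and 33 minutes layover in Helsinki → 6:41 AM UTC.
Add 7 hours 5 minutes leg 2 → 1:46 PM UTC.
Greywater is UTC+6:00, so local arrival = 1:46 PM + 6:00 = 7:46 PM on May 13.

7:46 PM on May 13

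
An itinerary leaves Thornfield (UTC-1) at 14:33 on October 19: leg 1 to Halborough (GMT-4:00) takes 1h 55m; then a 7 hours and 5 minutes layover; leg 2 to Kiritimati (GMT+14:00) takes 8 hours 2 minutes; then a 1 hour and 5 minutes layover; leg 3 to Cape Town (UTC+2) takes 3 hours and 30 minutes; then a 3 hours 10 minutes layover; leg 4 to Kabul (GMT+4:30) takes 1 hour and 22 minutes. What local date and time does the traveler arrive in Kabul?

22:12 on October 20

Convert departure to UTC: 14:33 + 1:00 = 15:33 UTC on Oct 19.
Add 1 hour 55 minutes leg 1 → 17:28 UTC.
Add 7 hours 5 minutes layover in Halborough → 00:33 UTC (Oct 20).
Add 8 hours 2 minutes leg 2 → 08:35 UTC.
Add 1 hour 5 minutes layover in Kiritimati → 09:40 UTC.
Add 3 hours 30 minutes leg 3 → 13:10 UTC.
Add 3 hours and 10 minutes layover in Cape Town → 16:20 UTC.
Add 1 hour 22 minutes leg 4 → 17:42 UTC.
Kabul is UTC+4:30, so local arrival = 17:42 + 4:30 = 22:12 on Oct 20.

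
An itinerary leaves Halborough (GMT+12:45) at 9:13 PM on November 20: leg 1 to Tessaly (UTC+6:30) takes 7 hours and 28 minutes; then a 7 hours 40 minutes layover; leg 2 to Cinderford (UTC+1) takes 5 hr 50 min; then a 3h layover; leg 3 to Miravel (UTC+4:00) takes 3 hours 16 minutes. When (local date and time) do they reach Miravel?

Convert departure to UTC: 9:13 PM − 12:45 = 8:28 AM UTC on Nov 20.
Add 7 hours and 28 minutes leg 1 → 3:56 PM UTC.
Add 7 hours and 40 minutes layover in Tessaly → 11:36 PM UTC.
Add 5 hours 50 minutes leg 2 → 5:26 AM UTC (Nov 21).
Add 3 hours layover in Cinderford → 8:26 AM UTC.
Add 3 hours 16 minutes leg 3 → 11:42 AM UTC.
Miravel is UTC+4:00, so local arrival = 11:42 AM + 4:00 = 3:42 PM on Nov 21.

3:42 PM on Nov 21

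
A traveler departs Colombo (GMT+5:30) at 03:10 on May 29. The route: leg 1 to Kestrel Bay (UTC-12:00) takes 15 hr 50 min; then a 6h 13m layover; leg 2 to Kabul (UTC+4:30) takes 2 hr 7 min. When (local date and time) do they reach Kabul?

02:20 on May 30

Convert departure to UTC: 03:10 − 5:30 = 21:40 UTC on May 28.
Add 15 hours and 50 minutes leg 1 → 13:30 UTC (May 29).
Add 6 hours 13 minutes layover in Kestrel Bay → 19:43 UTC.
Add 2 hours and 7 minutes leg 2 → 21:50 UTC.
Kabul is UTC+4:30, so local arrival = 21:50 + 4:30 = 02:20 on May 30.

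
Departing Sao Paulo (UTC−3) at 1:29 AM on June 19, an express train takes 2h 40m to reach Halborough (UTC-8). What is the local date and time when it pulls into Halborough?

Halborough is 5:00 behind Sao Paulo.
After 2 hours and 40 minutes it is 4:09 AM in Sao Paulo.
Shift by the zone difference: 4:09 AM − 5:00 = 11:09 PM on Jun 18 in Halborough.

11:09 PM on June 18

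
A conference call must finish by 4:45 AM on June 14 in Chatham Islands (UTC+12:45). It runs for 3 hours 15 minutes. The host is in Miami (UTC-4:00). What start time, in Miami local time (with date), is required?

Target end time in UTC: 4:45 AM − 12:45 = 4:00 PM on Jun 13.
Subtract 3 hours 15 minutes → start 12:45 PM UTC on Jun 13.
Miami is UTC−4:00: 12:45 PM − 4:00 = 8:45 AM on Jun 13.

8:45 AM on Jun 13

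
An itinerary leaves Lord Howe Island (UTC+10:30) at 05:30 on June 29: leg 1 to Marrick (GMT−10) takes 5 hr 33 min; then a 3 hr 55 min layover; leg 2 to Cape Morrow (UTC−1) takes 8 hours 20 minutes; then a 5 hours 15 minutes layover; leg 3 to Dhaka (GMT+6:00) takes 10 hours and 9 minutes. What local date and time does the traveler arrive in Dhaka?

Convert departure to UTC: 05:30 − 10:30 = 19:00 UTC on Jun 28.
Add 5 hours and 33 minutes leg 1 → 00:33 UTC (Jun 29).
Add 3 hours and 55 minutes layover in Marrick → 04:28 UTC.
Add 8 hours and 20 minutes leg 2 → 12:48 UTC.
Add 5 hours and 15 minutes layover in Cape Morrow → 18:03 UTC.
Add 10 hours and 9 minutes leg 3 → 04:12 UTC (Jun 30).
Dhaka is UTC+6:00, so local arrival = 04:12 + 6:00 = 10:12 on Jun 30.

10:12 on June 30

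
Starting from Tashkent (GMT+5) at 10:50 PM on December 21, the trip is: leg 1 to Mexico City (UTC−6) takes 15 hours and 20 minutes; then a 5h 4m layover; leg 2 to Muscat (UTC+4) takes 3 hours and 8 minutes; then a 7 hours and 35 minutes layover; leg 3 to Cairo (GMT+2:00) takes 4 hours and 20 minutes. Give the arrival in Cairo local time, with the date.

Convert departure to UTC: 10:50 PM − 5:00 = 5:50 PM UTC on Dec 21.
Add 15 hours and 20 minutes leg 1 → 9:10 AM UTC (Dec 22).
Add 5 hours 4 minutes layover in Mexico City → 2:14 PM UTC.
Add 3 hours and 8 minutes leg 2 → 5:22 PM UTC.
Add 7 hours and 35 minutes layover in Muscat → 12:57 AM UTC (Dec 23).
Add 4 hours 20 minutes leg 3 → 5:17 AM UTC.
Cairo is UTC+2:00, so local arrival = 5:17 AM + 2:00 = 7:17 AM on Dec 23.

7:17 AM on December 23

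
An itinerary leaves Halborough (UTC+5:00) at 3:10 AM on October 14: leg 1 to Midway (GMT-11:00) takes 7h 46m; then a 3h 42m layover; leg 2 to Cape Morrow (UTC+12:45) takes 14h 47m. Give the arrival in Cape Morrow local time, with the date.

1:10 PM on October 15

Convert departure to UTC: 3:10 AM − 5:00 = 10:10 PM UTC on Oct 13.
Add 7 hours 46 minutes leg 1 → 5:56 AM UTC (Oct 14).
Add 3 hours and 42 minutes layover in Midway → 9:38 AM UTC.
Add 14 hours and 47 minutes leg 2 → 12:25 AM UTC (Oct 15).
Cape Morrow is UTC+12:45, so local arrival = 12:25 AM + 12:45 = 1:10 PM on Oct 15.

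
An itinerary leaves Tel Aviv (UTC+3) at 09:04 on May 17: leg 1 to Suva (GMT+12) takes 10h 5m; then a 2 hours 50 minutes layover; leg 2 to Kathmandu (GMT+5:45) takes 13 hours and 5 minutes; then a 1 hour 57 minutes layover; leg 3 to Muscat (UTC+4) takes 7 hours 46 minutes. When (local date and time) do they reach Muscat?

Convert departure to UTC: 09:04 − 3:00 = 06:04 UTC on May 17.
Add 10 hours and 5 minutes leg 1 → 16:09 UTC.
Add 2 hours and 50 minutes layover in Suva → 18:59 UTC.
Add 13 hours 5 minutes leg 2 → 08:04 UTC (May 18).
Add 1 hour 57 minutes layover in Kathmandu → 10:01 UTC.
Add 7 hours 46 minutes leg 3 → 17:47 UTC.
Muscat is UTC+4:00, so local arrival = 17:47 + 4:00 = 21:47 on May 18.

21:47 on May 18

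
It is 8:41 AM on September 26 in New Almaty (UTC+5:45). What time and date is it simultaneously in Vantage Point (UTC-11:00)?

In UTC: 8:41 AM − 5:45 = 2:56 AM on Sep 26.
Vantage Point is UTC−11:00: 2:56 AM − 11:00 = 3:56 PM on Sep 25.

3:56 PM on September 25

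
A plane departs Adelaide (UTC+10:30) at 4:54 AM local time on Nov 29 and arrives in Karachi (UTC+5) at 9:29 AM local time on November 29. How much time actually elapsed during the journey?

10 hours 5 minutes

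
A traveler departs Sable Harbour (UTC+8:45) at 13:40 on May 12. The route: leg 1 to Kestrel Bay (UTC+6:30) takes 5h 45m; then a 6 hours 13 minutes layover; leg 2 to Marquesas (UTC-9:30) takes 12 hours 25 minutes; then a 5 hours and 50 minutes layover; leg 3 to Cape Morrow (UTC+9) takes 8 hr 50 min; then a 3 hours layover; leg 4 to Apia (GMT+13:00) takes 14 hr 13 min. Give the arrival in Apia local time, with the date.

02:11 on May 15

Convert departure to UTC: 13:40 − 8:45 = 04:55 UTC on May 12.
Add 5 hours 45 minutes leg 1 → 10:40 UTC.
Add 6 hours 13 minutes layover in Kestrel Bay → 16:53 UTC.
Add 12 hours 25 minutes leg 2 → 05:18 UTC (May 13).
Add 5 hours and 50 minutes layover in Marquesas → 11:08 UTC.
Add 8 hours and 50 minutes leg 3 → 19:58 UTC.
Add 3 hours layover in Cape Morrow → 22:58 UTC.
Add 14 hours 13 minutes leg 4 → 13:11 UTC (May 14).
Apia is UTC+13:00, so local arrival = 13:11 + 13:00 = 02:11 on May 15.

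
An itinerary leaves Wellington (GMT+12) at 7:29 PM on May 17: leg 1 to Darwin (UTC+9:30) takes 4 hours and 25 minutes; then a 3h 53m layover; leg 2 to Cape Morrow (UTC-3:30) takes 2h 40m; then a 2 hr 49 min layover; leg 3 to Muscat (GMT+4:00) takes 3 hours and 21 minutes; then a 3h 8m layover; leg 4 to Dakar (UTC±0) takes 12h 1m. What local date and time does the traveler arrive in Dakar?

3:46 PM on May 18

Convert departure to UTC: 7:29 PM − 12:00 = 7:29 AM UTC on May 17.
Add 4 hours 25 minutes leg 1 → 11:54 AM UTC.
Add 3 hours 53 minutes layover in Darwin → 3:47 PM UTC.
Add 2 hours 40 minutes leg 2 → 6:27 PM UTC.
Add 2 hours 49 minutes layover in Cape Morrow → 9:16 PM UTC.
Add 3 hours and 21 minutes leg 3 → 12:37 AM UTC (May 18).
Add 3 hours 8 minutes layover in Muscat → 3:45 AM UTC.
Add 12 hours 1 minute leg 4 → 3:46 PM UTC.
Dakar is UTC+0, so local arrival is the same: 3:46 PM on May 18.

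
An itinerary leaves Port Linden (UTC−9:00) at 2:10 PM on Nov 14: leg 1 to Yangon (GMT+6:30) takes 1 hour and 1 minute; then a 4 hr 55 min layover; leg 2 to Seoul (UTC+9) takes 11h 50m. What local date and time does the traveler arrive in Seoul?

1:56 AM on November 16

Convert departure to UTC: 2:10 PM + 9:00 = 11:10 PM UTC on Nov 14.
Add 1 hour 1 minute leg 1 → 12:11 AM UTC (Nov 15).
Add 4 hours and 55 minutes layover in Yangon → 5:06 AM UTC.
Add 11 hours and 50 minutes leg 2 → 4:56 PM UTC.
Seoul is UTC+9:00, so local arrival = 4:56 PM + 9:00 = 1:56 AM on Nov 16.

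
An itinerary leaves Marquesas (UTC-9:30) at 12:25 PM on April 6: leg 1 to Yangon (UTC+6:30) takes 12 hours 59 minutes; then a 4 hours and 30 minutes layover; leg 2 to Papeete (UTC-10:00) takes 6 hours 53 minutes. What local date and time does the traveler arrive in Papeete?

Convert departure to UTC: 12:25 PM + 9:30 = 9:55 PM UTC on Apr 6.
Add 12 hours and 59 minutes leg 1 → 10:54 AM UTC (Apr 7).
Add 4 hours and 30 minutes layover in Yangon → 3:24 PM UTC.
Add 6 hours and 53 minutes leg 2 → 10:17 PM UTC.
Papeete is UTC−10:00, so local arrival = 10:17 PM − 10:00 = 12:17 PM on Apr 7.

12:17 PM on April 7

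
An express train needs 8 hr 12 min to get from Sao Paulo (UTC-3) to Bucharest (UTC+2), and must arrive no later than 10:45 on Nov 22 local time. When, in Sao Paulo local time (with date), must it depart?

Target arrival in UTC: 10:45 − 2:00 = 08:45 on Nov 22.
Subtract 8 hours and 12 minutes → departure 00:33 UTC on Nov 22.
Sao Paulo is UTC−3:00: 00:33 − 3:00 = 21:33 on Nov 21.

21:33 on November 21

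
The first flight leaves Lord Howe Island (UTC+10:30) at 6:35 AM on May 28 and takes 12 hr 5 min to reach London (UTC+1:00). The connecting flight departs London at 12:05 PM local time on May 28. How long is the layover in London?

Convert departure to UTC: 6:35 AM − 10:30 = 8:05 PM UTC on May 27.
Add 12 hours and 5 minutes flight time → 8:10 AM UTC (May 28).
London is UTC+1:00, so local arrival = 8:10 AM + 1:00 = 9:10 AM on May 28.
Layover = 12:05 PM − 9:10 AM = 2 hours 55 minutes.

2 hours 55 minutes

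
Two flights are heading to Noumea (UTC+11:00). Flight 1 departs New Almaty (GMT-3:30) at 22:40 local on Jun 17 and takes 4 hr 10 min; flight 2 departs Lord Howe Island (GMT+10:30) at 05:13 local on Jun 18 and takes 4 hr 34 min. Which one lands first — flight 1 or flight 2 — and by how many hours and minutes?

the second, by 7 hours 3 minutes

Flight 1 in UTC: 22:40 + 3:30 = 02:10 on Jun 18.
+4 hours and 10 minutes → arrive 06:20 UTC on Jun 18.
Flight 2 in UTC: 05:13 − 10:30 = 18:43 on Jun 17.
+4 hours and 34 minutes → arrive 23:17 UTC on Jun 17.
Flight 2 lands earlier by 7 hours 3 minutes.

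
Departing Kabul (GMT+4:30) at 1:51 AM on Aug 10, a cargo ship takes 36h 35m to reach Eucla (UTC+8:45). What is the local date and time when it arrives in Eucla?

Convert departure to UTC: 1:51 AM − 4:30 = 9:21 PM UTC on Aug 9.
Add 36 hours and 35 minutes travel time → 9:56 AM UTC (Aug 11).
Eucla is UTC+8:45, so local arrival = 9:56 AM + 8:45 = 6:41 PM on Aug 11.

6:41 PM on August 11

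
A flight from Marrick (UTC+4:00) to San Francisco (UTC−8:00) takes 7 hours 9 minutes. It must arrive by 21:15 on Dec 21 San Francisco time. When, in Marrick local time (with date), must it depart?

Target arrival in UTC: 21:15 + 8:00 = 05:15 on Dec 22.
Subtract 7 hours and 9 minutes → departure 22:06 UTC on Dec 21.
Marrick is UTC+4:00: 22:06 + 4:00 = 02:06 on Dec 22.

02:06 on December 22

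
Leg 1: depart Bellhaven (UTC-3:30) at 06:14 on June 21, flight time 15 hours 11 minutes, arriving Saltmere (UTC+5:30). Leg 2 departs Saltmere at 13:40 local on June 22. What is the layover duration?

7 hours 15 minutes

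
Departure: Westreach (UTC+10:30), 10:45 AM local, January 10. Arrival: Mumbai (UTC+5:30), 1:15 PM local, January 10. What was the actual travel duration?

Departure in UTC: 10:45 AM − 10:30 = 12:15 AM on Jan 10.
Arrival in UTC: 1:15 PM − 5:30 = 7:45 AM on Jan 10.
Elapsed = 7:45 AM − 12:15 AM = 7 hours 30 minutes.

7 hours 30 minutes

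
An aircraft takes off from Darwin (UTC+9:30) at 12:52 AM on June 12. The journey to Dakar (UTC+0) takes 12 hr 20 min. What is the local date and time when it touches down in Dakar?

Convert departure to UTC: 12:52 AM − 9:30 = 3:22 PM UTC on Jun 11.
Add 12 hours and 20 minutes travel time → 3:42 AM UTC (Jun 12).
Dakar is UTC+0, so local arrival is the same: 3:42 AM on Jun 12.

3:42 AM on June 12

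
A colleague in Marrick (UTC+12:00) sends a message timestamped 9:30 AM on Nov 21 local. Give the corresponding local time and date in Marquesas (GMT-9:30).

In UTC: 9:30 AM − 12:00 = 9:30 PM on Nov 20.
Marquesas is UTC−9:30: 9:30 PM − 9:30 = 12:00 PM on Nov 20.

12:00 PM on Nov 20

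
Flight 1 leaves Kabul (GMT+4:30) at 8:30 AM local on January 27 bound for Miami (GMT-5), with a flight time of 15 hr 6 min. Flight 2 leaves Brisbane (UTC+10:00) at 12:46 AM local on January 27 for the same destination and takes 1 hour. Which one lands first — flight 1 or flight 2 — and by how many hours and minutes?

the second, by 27 hours 20 minutes

Flight 1 in UTC: 8:30 AM − 4:30 = 4:00 AM on Jan 27.
+15 hours 6 minutes → arrive 7:06 PM UTC on Jan 27.
Flight 2 in UTC: 12:46 AM − 10:00 = 2:46 PM on Jan 26.
+1 hour → arrive 3:46 PM UTC on Jan 26.
Flight 2 lands earlier by 27 hours 20 minutes.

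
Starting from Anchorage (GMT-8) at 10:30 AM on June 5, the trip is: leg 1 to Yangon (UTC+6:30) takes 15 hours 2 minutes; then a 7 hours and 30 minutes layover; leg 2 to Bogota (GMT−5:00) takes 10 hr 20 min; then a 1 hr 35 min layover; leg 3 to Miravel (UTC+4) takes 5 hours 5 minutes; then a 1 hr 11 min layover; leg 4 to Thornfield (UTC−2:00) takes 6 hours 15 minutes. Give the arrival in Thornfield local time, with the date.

Convert departure to UTC: 10:30 AM + 8:00 = 6:30 PM UTC on Jun 5.
Add 15 hours 2 minutes leg 1 → 9:32 AM UTC (Jun 6).
Add 7 hours and 30 minutes layover in Yangon → 5:02 PM UTC.
Add 10 hours and 20 minutes leg 2 → 3:22 AM UTC (Jun 7).
Add 1 hour 35 minutes layover in Bogota → 4:57 AM UTC.
Add 5 hours 5 minutes leg 3 → 10:02 AM UTC.
Add 1 hour and 11 minutes layover in Miravel → 11:13 AM UTC.
Add 6 hours and 15 minutes leg 4 → 5:28 PM UTC.
Thornfield is UTC−2:00, so local arrival = 5:28 PM − 2:00 = 3:28 PM on Jun 7.

3:28 PM on June 7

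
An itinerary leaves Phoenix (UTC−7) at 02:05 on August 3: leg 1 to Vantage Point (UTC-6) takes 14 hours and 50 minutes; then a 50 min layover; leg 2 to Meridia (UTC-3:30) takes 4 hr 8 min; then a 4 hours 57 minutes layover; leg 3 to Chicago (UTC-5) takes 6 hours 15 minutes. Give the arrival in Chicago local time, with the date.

Convert departure to UTC: 02:05 + 7:00 = 09:05 UTC on Aug 3.
Add 14 hours 50 minutes leg 1 → 23:55 UTC.
Add 50 minutes layover in Vantage Point → 00:45 UTC (Aug 4).
Add 4 hours 8 minutes leg 2 → 04:53 UTC.
Add 4 hours 57 minutes layover in Meridia → 09:50 UTC.
Add 6 hours 15 minutes leg 3 → 16:05 UTC.
Chicago is UTC−5:00, so local arrival = 16:05 − 5:00 = 11:05 on Aug 4.

11:05 on Aug 4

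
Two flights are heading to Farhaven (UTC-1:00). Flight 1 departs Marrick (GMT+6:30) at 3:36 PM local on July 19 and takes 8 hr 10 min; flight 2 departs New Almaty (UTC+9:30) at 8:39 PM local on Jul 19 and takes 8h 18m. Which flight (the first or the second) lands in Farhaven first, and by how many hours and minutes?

the first, by 2 hours 11 minutes

Flight 1 in UTC: 3:36 PM − 6:30 = 9:06 AM on Jul 19.
+8 hours and 10 minutes → arrive 5:16 PM UTC on Jul 19.
Flight 2 in UTC: 8:39 PM − 9:30 = 11:09 AM on Jul 19.
+8 hours and 18 minutes → arrive 7:27 PM UTC on Jul 19.
Flight 1 lands earlier by 2 hours 11 minutes.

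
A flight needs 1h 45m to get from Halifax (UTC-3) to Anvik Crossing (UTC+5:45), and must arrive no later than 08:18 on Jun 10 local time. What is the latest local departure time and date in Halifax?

Target arrival in UTC: 08:18 − 5:45 = 02:33 on Jun 10.
Subtract 1 hour 45 minutes → departure 00:48 UTC on Jun 10.
Halifax is UTC−3:00: 00:48 − 3:00 = 21:48 on Jun 9.

21:48 on June 9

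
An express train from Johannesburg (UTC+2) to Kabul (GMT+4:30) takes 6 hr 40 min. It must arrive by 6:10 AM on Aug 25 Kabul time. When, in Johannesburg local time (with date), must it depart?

Target arrival in UTC: 6:10 AM − 4:30 = 1:40 AM on Aug 25.
Subtract 6 hours and 40 minutes → departure 7:00 PM UTC on Aug 24.
Johannesburg is UTC+2:00: 7:00 PM + 2:00 = 9:00 PM on Aug 24.

9:00 PM on Aug 24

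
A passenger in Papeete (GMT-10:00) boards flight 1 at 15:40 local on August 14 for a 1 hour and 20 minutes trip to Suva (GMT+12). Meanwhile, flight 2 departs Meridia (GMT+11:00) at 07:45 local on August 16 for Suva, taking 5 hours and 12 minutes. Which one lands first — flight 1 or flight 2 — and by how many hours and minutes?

Flight 1 in UTC: 15:40 + 10:00 = 01:40 on Aug 15.
+1 hour 20 minutes → arrive 03:00 UTC on Aug 15.
Flight 2 in UTC: 07:45 − 11:00 = 20:45 on Aug 15.
+5 hours and 12 minutes → arrive 01:57 UTC on Aug 16.
Flight 1 lands earlier by 22 hours 57 minutes.

the first, by 22 hours 57 minutes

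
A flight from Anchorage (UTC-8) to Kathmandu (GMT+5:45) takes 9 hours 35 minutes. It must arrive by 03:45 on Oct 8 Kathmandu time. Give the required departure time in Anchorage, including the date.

04:25 on October 7

Target arrival in UTC: 03:45 − 5:45 = 22:00 on Oct 7.
Subtract 9 hours and 35 minutes → departure 12:25 UTC on Oct 7.
Anchorage is UTC−8:00: 12:25 − 8:00 = 04:25 on Oct 7.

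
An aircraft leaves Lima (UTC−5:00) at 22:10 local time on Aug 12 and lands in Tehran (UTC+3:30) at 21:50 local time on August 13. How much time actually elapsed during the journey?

Tehran is 8:30 ahead of Lima.
Clock-face elapsed time (ignoring zones) is 23 hours 40 minutes.
Actual elapsed = 23 hours 40 minutes − 8:30 = 15 hours 10 minutes.

15 hours 10 minutes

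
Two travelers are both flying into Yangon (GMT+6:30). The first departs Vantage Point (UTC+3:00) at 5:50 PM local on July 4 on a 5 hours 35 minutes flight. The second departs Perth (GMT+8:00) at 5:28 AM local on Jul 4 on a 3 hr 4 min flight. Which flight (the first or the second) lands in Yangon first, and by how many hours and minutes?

Flight 1 in UTC: 5:50 PM − 3:00 = 2:50 PM on Jul 4.
+5 hours and 35 minutes → arrive 8:25 PM UTC on Jul 4.
Flight 2 in UTC: 5:28 AM − 8:00 = 9:28 PM on Jul 3.
+3 hours 4 minutes → arrive 12:32 AM UTC on Jul 4.
Flight 2 lands earlier by 19 hours 53 minutes.

the second, by 19 hours 53 minutes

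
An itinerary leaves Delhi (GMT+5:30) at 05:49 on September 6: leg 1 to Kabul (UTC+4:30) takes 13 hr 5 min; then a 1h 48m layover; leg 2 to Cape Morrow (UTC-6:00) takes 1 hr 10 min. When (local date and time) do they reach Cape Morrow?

Convert departure to UTC: 05:49 − 5:30 = 00:19 UTC on Sep 6.
Add 13 hours and 5 minutes leg 1 → 13:24 UTC.
Add 1 hour 48 minutes layover in Kabul → 15:12 UTC.
Add 1 hour and 10 minutes leg 2 → 16:22 UTC.
Cape Morrow is UTC−6:00, so local arrival = 16:22 − 6:00 = 10:22 on Sep 6.

10:22 on September 6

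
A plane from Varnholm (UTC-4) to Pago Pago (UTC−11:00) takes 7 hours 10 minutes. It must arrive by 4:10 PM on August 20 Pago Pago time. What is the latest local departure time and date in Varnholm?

Target arrival in UTC: 4:10 PM + 11:00 = 3:10 AM on Aug 21.
Subtract 7 hours and 10 minutes → departure 8:00 PM UTC on Aug 20.
Varnholm is UTC−4:00: 8:00 PM − 4:00 = 4:00 PM on Aug 20.

4:00 PM on August 20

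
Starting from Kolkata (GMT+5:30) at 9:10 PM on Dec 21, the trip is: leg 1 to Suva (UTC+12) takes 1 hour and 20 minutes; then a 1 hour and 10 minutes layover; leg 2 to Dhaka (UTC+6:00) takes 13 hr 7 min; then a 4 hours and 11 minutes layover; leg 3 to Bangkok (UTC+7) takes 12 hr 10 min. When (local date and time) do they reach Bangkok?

6:38 AM on Dec 23

Convert departure to UTC: 9:10 PM − 5:30 = 3:40 PM UTC on Dec 21.
Add 1 hour 20 minutes leg 1 → 5:00 PM UTC.
Add 1 hour 10 minutes layover in Suva → 6:10 PM UTC.
Add 13 hours 7 minutes leg 2 → 7:17 AM UTC (Dec 22).
Add 4 hours and 11 minutes layover in Dhaka → 11:28 AM UTC.
Add 12 hours and 10 minutes leg 3 → 11:38 PM UTC.
Bangkok is UTC+7:00, so local arrival = 11:38 PM + 7:00 = 6:38 AM on Dec 23.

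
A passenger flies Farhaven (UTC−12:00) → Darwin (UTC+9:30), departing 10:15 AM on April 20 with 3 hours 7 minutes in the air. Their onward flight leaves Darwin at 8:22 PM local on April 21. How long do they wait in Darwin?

9 hours 30 minutes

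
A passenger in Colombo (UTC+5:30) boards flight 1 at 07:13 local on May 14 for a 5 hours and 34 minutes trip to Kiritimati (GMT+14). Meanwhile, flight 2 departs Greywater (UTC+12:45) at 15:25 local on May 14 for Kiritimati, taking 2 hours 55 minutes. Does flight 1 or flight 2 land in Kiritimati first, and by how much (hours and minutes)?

the second, by 1 hour 42 minutes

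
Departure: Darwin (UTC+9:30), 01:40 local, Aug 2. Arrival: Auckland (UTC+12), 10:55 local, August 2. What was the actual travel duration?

6 hours 45 minutes

Departure in UTC: 01:40 − 9:30 = 16:10 on Aug 1.
Arrival in UTC: 10:55 − 12:00 = 22:55 on Aug 1.
Elapsed = 22:55 − 16:10 = 6 hours 45 minutes.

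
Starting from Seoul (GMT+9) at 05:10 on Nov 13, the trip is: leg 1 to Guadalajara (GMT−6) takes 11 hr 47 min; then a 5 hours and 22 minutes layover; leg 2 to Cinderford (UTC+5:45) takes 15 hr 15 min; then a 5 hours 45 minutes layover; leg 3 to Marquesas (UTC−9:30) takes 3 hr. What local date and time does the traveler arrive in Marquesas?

03:49 on Nov 14

Convert departure to UTC: 05:10 − 9:00 = 20:10 UTC on Nov 12.
Add 11 hours and 47 minutes leg 1 → 07:57 UTC (Nov 13).
Add 5 hours 22 minutes layover in Guadalajara → 13:19 UTC.
Add 15 hours and 15 minutes leg 2 → 04:34 UTC (Nov 14).
Add 5 hours and 45 minutes layover in Cinderford → 10:19 UTC.
Add 3 hours leg 3 → 13:19 UTC.
Marquesas is UTC−9:30, so local arrival = 13:19 − 9:30 = 03:49 on Nov 14.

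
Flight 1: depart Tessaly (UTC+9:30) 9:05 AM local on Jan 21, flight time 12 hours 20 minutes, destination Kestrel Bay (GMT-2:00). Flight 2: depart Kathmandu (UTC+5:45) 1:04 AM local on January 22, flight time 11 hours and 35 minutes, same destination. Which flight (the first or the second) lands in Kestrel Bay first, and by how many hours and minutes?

Flight 1 in UTC: 9:05 AM − 9:30 = 11:35 PM on Jan 20.
+12 hours 20 minutes → arrive 11:55 AM UTC on Jan 21.
Flight 2 in UTC: 1:04 AM − 5:45 = 7:19 PM on Jan 21.
+11 hours and 35 minutes → arrive 6:54 AM UTC on Jan 22.
Flight 1 lands earlier by 18 hours 59 minutes.

the first, by 18 hours 59 minutes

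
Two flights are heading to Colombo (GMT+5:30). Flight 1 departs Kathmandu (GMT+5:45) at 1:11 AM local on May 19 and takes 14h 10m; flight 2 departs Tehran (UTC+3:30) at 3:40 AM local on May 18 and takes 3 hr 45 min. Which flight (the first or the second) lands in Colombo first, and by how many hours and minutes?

the second, by 29 hours 41 minutes

Flight 1 in UTC: 1:11 AM − 5:45 = 7:26 PM on May 18.
+14 hours and 10 minutes → arrive 9:36 AM UTC on May 19.
Flight 2 in UTC: 3:40 AM − 3:30 = 12:10 AM on May 18.
+3 hours and 45 minutes → arrive 3:55 AM UTC on May 18.
Flight 2 lands earlier by 29 hours 41 minutes.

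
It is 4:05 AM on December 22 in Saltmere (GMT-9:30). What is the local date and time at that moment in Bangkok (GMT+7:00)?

8:35 PM on Dec 22

In UTC: 4:05 AM + 9:30 = 1:35 PM on Dec 22.
Bangkok is UTC+7:00: 1:35 PM + 7:00 = 8:35 PM on Dec 22.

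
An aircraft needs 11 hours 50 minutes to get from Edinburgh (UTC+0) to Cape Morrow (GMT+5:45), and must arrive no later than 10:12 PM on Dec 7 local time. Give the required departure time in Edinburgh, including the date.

4:37 AM on December 7

Target arrival in UTC: 10:12 PM − 5:45 = 4:27 PM on Dec 7.
Subtract 11 hours 50 minutes → departure 4:37 AM UTC on Dec 7.
Edinburgh is UTC+0, so departure is 4:37 AM on Dec 7.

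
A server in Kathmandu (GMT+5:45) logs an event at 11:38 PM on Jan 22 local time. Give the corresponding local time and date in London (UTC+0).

5:53 PM on January 22

London is 5:45 behind Kathmandu.
Shift by the zone difference: 11:38 PM − 5:45 = 5:53 PM on Jan 22 in London.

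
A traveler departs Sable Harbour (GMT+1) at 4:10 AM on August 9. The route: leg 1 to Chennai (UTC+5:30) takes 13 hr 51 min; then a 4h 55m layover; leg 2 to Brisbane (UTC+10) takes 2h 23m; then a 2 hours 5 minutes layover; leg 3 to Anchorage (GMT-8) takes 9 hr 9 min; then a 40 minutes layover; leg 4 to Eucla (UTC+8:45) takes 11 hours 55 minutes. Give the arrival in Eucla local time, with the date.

Convert departure to UTC: 4:10 AM − 1:00 = 3:10 AM UTC on Aug 9.
Add 13 hours and 51 minutes leg 1 → 5:01 PM UTC.
Add 4 hours and 55 minutes layover in Chennai → 9:56 PM UTC.
Add 2 hours 23 minutes leg 2 → 12:19 AM UTC (Aug 10).
Add 2 hours and 5 minutes layover in Brisbane → 2:24 AM UTC.
Add 9 hours and 9 minutes leg 3 → 11:33 AM UTC.
Add 40 minutes layover in Anchorage → 12:13 PM UTC.
Add 11 hours and 55 minutes leg 4 → 12:08 AM UTC (Aug 11).
Eucla is UTC+8:45, so local arrival = 12:08 AM + 8:45 = 8:53 AM on Aug 11.

8:53 AM on August 11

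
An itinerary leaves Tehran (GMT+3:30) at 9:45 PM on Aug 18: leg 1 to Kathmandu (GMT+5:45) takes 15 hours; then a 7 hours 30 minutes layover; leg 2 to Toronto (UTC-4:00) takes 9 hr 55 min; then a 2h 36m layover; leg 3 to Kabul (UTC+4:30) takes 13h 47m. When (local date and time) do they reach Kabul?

11:33 PM on Aug 20

Convert departure to UTC: 9:45 PM − 3:30 = 6:15 PM UTC on Aug 18.
Add 15 hours leg 1 → 9:15 AM UTC (Aug 19).
Add 7 hours 30 minutes layover in Kathmandu → 4:45 PM UTC.
Add 9 hours 55 minutes leg 2 → 2:40 AM UTC (Aug 20).
Add 2 hours 36 minutes layover in Toronto → 5:16 AM UTC.
Add 13 hours 47 minutes leg 3 → 7:03 PM UTC.
Kabul is UTC+4:30, so local arrival = 7:03 PM + 4:30 = 11:33 PM on Aug 20.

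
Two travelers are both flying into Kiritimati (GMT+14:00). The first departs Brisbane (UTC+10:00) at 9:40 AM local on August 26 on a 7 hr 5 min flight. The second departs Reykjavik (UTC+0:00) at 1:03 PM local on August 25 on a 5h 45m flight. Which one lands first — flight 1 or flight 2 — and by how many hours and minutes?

the second, by 11 hours 57 minutes

Flight 1 in UTC: 9:40 AM − 10:00 = 11:40 PM on Aug 25.
+7 hours and 5 minutes → arrive 6:45 AM UTC on Aug 26.
Flight 2 departs at 1:03 PM UTC (Aug 25).
+5 hours and 45 minutes → arrive 6:48 PM UTC on Aug 25.
Flight 2 lands earlier by 11 hours 57 minutes.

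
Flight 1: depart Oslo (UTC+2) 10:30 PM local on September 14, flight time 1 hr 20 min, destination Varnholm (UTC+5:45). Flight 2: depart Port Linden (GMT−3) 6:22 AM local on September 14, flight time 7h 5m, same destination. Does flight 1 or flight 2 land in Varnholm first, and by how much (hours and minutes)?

the second, by 5 hours 23 minutes

Flight 1 in UTC: 10:30 PM − 2:00 = 8:30 PM on Sep 14.
+1 hour 20 minutes → arrive 9:50 PM UTC on Sep 14.
Flight 2 in UTC: 6:22 AM + 3:00 = 9:22 AM on Sep 14.
+7 hours and 5 minutes → arrive 4:27 PM UTC on Sep 14.
Flight 2 lands earlier by 5 hours 23 minutes.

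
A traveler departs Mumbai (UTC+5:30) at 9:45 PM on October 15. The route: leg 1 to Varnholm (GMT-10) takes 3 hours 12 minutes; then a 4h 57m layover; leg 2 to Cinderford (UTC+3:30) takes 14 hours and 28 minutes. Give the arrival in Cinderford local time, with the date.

Convert departure to UTC: 9:45 PM − 5:30 = 4:15 PM UTC on Oct 15.
Add 3 hours and 12 minutes leg 1 → 7:27 PM UTC.
Add 4 hours 57 minutes layover in Varnholm → 12:24 AM UTC (Oct 16).
Add 14 hours and 28 minutes leg 2 → 2:52 PM UTC.
Cinderford is UTC+3:30, so local arrival = 2:52 PM + 3:30 = 6:22 PM on Oct 16.

6:22 PM on October 16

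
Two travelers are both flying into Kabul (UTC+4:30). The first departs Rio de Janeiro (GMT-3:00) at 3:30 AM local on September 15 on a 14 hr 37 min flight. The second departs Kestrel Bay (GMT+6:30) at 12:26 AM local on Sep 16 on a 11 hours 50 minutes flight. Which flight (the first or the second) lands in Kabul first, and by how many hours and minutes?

Flight 1 in UTC: 3:30 AM + 3:00 = 6:30 AM on Sep 15.
+14 hours 37 minutes → arrive 9:07 PM UTC on Sep 15.
Flight 2 in UTC: 12:26 AM − 6:30 = 5:56 PM on Sep 15.
+11 hours and 50 minutes → arrive 5:46 AM UTC on Sep 16.
Flight 1 lands earlier by 8 hours 39 minutes.

the first, by 8 hours 39 minutes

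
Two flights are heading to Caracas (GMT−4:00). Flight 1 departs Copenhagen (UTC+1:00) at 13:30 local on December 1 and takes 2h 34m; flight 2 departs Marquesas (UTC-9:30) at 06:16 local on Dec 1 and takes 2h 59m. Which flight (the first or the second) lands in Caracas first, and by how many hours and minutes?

the first, by 3 hours 41 minutes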